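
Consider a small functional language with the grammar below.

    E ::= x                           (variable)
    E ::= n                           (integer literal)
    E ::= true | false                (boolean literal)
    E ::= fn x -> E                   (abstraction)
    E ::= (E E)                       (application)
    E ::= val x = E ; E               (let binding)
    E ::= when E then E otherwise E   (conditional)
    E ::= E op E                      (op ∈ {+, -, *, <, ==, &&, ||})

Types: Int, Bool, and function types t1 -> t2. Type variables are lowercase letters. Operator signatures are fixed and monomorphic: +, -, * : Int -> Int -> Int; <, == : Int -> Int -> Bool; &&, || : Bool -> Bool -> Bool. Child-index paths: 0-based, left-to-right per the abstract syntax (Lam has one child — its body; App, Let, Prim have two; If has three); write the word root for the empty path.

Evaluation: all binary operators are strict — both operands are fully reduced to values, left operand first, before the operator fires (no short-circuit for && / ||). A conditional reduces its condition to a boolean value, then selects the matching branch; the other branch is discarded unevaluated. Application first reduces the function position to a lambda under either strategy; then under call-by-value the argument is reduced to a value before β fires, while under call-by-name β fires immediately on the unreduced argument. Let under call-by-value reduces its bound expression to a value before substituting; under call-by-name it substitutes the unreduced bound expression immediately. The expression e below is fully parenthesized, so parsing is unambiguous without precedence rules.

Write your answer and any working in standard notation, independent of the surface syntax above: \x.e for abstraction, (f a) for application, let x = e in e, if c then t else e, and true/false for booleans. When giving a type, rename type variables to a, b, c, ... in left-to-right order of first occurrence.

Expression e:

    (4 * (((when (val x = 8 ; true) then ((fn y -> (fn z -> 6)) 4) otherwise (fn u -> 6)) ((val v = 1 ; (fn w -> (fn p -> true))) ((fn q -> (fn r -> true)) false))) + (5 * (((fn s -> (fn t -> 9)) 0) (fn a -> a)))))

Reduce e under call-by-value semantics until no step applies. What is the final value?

Trace:
step 0: (4 * (((if (let x = 8 in true) then ((\y.(\z.6)) 4) else (\u.6)) ((let v = 1 in (\w.(\p.true))) ((\q.(\r.true)) false))) + (5 * (((\s.(\t.9)) 0) (\a.a)))))
step 1: [let@1.0.0.0] (4 * (((if true then ((\y.(\z.6)) 4) else (\u.6)) ((let v = 1 in (\w.(\p.true))) ((\q.(\r.true)) false))) + (5 * (((\s.(\t.9)) 0) (\a.a)))))
step 2: [if@1.0.0] (4 * ((((\y.(\z.6)) 4) ((let v = 1 in (\w.(\p.true))) ((\q.(\r.true)) false))) + (5 * (((\s.(\t.9)) 0) (\a.a)))))
step 3: [beta@1.0.0] (4 * (((\z.6) ((let v = 1 in (\w.(\p.true))) ((\q.(\r.true)) false))) + (5 * (((\s.(\t.9)) 0) (\a.a)))))
step 4: [let@1.0.1.0] (4 * (((\z.6) ((\w.(\p.true)) ((\q.(\r.true)) false))) + (5 * (((\s.(\t.9)) 0) (\a.a)))))
step 5: [beta@1.0.1.1] (4 * (((\z.6) ((\w.(\p.true)) (\r.true))) + (5 * (((\s.(\t.9)) 0) (\a.a)))))
step 6: [beta@1.0.1] (4 * (((\z.6) (\p.true)) + (5 * (((\s.(\t.9)) 0) (\a.a)))))
step 7: [beta@1.0] (4 * (6 + (5 * (((\s.(\t.9)) 0) (\a.a)))))
step 8: [beta@1.1.1.0] (4 * (6 + (5 * ((\t.9) (\a.a)))))
step 9: [beta@1.1.1] (4 * (6 + (5 * 9)))
step 10: [delta@1.1] (4 * (6 + 45))
step 11: [delta@1] (4 * 51)
step 12: [delta@root] 204

Answer: 204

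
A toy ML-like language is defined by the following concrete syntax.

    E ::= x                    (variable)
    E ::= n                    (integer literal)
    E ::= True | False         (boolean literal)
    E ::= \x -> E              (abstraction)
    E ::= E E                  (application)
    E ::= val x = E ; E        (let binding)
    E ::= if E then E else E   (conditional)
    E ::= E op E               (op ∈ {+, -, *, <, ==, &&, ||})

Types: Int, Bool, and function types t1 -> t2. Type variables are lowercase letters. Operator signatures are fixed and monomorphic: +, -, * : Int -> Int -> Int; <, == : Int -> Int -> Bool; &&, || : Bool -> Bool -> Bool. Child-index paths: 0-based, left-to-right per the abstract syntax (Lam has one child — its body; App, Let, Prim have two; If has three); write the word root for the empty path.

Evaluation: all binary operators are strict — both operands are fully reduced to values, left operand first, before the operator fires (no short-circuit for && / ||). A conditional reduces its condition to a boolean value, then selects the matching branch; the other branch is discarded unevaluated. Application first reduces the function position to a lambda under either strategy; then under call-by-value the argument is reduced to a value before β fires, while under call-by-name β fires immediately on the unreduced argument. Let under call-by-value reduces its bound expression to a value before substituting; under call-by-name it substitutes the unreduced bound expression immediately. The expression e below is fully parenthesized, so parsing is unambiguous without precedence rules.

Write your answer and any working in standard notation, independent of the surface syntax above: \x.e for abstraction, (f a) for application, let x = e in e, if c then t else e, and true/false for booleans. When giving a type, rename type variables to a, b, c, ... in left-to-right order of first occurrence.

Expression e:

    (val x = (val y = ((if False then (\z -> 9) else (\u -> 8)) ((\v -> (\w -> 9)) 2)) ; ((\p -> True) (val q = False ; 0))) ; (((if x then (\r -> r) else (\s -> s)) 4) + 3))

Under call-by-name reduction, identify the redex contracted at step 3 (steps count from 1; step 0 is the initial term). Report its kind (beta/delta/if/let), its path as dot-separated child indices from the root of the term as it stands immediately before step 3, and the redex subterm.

Answer: beta at 0.0.0 : ((\p.true) (let q = false in 0))

Trace:
step 0: (let x = (let y = ((if false then (\z.9) else (\u.8)) ((\v.(\w.9)) 2)) in ((\p.true) (let q = false in 0))) in (((if x then (\r.r) else (\s.s)) 4) + 3))
step 1: [let@root] (((if (let y = ((if false then (\z.9) else (\u.8)) ((\v.(\w.9)) 2)) in ((\p.true) (let q = false in 0))) then (\r.r) else (\s.s)) 4) + 3)
step 2: [let@0.0.0] (((if ((\p.true) (let q = false in 0)) then (\r.r) else (\s.s)) 4) + 3)
step 3: [beta@0.0.0] (((if true then (\r.r) else (\s.s)) 4) + 3)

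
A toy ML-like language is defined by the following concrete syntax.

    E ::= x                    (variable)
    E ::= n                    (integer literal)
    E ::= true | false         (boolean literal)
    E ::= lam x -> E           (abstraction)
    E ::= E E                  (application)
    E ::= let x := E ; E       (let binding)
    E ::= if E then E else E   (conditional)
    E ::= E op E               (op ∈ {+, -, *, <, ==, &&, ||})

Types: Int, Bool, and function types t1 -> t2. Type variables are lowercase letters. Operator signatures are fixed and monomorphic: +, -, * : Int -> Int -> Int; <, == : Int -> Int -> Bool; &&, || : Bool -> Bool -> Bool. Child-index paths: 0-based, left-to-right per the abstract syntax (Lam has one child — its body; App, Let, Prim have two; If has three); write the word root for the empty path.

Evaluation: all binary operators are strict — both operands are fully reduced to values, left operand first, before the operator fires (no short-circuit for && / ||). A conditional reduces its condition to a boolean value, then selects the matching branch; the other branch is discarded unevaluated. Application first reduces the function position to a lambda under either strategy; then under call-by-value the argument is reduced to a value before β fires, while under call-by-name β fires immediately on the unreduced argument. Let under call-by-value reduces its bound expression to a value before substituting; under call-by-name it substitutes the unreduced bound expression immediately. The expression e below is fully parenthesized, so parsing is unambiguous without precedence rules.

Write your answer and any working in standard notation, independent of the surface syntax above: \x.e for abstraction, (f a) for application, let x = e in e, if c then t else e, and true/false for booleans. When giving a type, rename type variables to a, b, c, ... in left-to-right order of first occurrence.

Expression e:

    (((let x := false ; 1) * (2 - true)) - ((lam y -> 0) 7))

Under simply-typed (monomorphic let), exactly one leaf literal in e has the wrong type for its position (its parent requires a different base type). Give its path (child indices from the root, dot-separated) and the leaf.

Working:
let x : Bool
  unify Int ~ Int
  unify Int ~ Int
  unify Bool ~ Int
  FAIL: mismatch Bool ~ Int

Answer: 0.1.1 : true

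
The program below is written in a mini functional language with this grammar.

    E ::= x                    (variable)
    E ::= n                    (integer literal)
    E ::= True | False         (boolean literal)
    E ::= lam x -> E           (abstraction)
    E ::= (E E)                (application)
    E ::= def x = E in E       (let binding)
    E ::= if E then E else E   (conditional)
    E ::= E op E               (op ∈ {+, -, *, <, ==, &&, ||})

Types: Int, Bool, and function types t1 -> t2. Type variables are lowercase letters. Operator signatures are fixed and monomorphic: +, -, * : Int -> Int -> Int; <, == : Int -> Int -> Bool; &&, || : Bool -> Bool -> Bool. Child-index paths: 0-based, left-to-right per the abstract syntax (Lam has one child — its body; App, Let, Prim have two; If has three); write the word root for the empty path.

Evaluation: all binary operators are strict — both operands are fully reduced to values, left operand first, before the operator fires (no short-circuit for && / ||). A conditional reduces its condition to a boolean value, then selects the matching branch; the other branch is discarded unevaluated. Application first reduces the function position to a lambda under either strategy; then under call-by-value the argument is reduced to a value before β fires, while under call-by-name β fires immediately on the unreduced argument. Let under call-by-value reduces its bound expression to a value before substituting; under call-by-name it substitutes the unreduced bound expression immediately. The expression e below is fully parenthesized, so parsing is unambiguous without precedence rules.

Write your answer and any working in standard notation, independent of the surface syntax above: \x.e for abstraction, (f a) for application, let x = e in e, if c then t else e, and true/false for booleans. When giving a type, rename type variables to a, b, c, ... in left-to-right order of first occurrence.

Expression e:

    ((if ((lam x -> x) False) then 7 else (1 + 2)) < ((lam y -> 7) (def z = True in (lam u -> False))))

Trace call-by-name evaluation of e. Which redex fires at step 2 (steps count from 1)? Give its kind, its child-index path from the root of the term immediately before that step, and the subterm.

Derivation:
step 0: ((if ((\x.x) false) then 7 else (1 + 2)) < ((\y.7) (let z = true in (\u.false))))
step 1: [beta@0.0] ((if false then 7 else (1 + 2)) < ((\y.7) (let z = true in (\u.false))))
step 2: [if@0] ((1 + 2) < ((\y.7) (let z = true in (\u.false))))

Answer: if at 0 : (if false then 7 else (1 + 2))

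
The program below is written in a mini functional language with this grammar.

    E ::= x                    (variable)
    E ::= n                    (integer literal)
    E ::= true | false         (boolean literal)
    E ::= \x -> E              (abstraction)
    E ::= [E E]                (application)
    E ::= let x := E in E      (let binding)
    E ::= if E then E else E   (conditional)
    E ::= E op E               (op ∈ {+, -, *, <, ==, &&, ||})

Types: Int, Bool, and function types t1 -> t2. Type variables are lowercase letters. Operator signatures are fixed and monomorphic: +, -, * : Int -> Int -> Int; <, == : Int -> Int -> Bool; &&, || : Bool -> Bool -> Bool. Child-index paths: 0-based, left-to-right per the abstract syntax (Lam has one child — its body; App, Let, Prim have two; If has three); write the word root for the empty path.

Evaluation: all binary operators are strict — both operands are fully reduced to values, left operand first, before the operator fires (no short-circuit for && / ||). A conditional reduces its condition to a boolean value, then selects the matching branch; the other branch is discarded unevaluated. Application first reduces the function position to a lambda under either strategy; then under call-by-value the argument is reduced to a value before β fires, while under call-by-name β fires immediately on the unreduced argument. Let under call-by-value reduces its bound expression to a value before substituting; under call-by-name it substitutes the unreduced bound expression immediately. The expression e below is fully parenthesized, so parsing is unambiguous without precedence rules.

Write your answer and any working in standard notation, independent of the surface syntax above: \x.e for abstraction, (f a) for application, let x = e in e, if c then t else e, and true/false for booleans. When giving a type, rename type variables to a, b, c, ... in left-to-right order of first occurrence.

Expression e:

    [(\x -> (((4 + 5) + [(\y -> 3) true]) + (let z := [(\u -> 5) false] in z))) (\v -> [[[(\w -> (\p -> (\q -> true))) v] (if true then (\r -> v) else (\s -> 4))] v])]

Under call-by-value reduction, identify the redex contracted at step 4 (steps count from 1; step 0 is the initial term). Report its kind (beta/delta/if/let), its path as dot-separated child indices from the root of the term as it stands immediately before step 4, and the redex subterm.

Working:
step 0: ((\x.(((4 + 5) + ((\y.3) true)) + (let z = ((\u.5) false) in z))) (\v.((((\w.(\p.(\q.true))) v) (if true then (\r.v) else (\s.4))) v)))
step 1: [beta@root] (((4 + 5) + ((\y.3) true)) + (let z = ((\u.5) false) in z))
step 2: [delta@0.0] ((9 + ((\y.3) true)) + (let z = ((\u.5) false) in z))
step 3: [beta@0.1] ((9 + 3) + (let z = ((\u.5) false) in z))
step 4: [delta@0] (12 + (let z = ((\u.5) false) in z))

Answer: delta at 0 : (9 + 3)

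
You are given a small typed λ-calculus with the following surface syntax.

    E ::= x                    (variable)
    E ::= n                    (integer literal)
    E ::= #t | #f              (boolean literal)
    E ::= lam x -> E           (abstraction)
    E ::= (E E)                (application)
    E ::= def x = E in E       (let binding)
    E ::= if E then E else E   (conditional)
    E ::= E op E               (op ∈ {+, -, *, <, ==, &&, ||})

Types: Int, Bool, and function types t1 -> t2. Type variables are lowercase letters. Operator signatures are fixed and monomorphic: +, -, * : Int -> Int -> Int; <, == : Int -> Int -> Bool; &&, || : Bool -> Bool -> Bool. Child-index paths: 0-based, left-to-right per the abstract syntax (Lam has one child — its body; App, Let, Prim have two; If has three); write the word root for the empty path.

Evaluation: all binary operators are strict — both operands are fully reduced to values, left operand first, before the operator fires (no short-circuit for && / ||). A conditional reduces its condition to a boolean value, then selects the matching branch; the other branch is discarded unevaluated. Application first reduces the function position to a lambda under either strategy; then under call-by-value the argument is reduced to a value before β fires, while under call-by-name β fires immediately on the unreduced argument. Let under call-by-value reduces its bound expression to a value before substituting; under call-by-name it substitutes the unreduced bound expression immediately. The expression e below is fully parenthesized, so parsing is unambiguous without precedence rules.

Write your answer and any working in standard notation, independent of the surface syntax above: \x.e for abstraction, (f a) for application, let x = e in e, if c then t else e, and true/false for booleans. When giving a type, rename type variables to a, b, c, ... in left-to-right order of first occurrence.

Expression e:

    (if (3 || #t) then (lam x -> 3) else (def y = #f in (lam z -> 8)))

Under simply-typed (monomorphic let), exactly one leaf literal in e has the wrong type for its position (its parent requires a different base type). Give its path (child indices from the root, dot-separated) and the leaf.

Answer: 0.0 : 3

Trace:
  unify Int ~ Bool
  FAIL: mismatch Int ~ Bool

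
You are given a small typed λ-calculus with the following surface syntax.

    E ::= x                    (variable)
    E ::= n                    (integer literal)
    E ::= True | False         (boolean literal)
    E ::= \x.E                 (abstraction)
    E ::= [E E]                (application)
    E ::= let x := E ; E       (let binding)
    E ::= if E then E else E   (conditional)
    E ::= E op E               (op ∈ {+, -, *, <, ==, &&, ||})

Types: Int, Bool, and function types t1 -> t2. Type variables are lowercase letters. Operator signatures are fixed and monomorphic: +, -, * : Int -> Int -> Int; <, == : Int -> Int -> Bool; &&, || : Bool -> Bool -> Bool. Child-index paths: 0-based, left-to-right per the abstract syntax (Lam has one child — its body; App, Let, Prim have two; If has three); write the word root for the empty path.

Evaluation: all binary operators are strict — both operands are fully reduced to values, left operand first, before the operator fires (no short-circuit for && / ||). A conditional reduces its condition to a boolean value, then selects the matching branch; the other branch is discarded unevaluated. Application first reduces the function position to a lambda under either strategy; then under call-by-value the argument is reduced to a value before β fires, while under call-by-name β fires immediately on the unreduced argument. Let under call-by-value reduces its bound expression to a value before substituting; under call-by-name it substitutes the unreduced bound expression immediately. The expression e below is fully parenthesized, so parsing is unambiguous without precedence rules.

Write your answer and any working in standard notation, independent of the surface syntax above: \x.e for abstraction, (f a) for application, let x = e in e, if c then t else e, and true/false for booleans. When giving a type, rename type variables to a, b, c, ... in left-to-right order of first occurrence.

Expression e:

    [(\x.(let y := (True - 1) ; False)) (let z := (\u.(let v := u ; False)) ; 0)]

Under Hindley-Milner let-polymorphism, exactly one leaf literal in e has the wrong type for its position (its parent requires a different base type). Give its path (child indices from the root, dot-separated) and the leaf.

Answer: 0.0.0.0 : true

Derivation:
  unify Bool ~ Int
  FAIL: mismatch Bool ~ Int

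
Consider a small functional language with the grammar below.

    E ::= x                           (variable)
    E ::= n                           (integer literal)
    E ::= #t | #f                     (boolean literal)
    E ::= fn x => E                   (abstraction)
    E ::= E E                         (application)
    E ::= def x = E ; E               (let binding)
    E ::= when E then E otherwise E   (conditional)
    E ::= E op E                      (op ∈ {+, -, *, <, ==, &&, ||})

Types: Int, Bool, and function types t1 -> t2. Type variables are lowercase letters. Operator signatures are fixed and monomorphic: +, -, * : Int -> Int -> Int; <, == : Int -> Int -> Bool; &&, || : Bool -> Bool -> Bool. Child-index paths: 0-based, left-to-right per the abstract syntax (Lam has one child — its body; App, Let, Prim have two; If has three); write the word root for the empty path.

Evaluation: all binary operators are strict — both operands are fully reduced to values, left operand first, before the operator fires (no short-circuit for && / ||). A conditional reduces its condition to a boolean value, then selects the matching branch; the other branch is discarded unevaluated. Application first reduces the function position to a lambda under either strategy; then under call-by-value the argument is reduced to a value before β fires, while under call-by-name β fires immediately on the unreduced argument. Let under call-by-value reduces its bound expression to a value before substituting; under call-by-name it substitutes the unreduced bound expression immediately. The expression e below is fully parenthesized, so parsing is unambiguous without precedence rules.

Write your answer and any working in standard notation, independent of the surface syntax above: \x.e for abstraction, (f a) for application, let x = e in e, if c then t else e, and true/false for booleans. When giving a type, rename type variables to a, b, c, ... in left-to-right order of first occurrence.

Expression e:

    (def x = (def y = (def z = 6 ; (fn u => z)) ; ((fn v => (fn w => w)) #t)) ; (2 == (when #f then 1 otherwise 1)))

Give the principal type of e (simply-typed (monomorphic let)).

Trace:
let z : Int
z : Int
\u._ : a -> Int
let y : a -> Int
w : c
\w._ : c -> c
\v._ : b -> c -> c
  unify b -> c -> c ~ Bool -> d
  unify b ~ Bool
  unify c -> c ~ d
_ _ : c -> c
let x : c -> c
  unify Int ~ Int
  unify Bool ~ Bool
  unify Int ~ Int
  unify Int ~ Int

Answer: Bool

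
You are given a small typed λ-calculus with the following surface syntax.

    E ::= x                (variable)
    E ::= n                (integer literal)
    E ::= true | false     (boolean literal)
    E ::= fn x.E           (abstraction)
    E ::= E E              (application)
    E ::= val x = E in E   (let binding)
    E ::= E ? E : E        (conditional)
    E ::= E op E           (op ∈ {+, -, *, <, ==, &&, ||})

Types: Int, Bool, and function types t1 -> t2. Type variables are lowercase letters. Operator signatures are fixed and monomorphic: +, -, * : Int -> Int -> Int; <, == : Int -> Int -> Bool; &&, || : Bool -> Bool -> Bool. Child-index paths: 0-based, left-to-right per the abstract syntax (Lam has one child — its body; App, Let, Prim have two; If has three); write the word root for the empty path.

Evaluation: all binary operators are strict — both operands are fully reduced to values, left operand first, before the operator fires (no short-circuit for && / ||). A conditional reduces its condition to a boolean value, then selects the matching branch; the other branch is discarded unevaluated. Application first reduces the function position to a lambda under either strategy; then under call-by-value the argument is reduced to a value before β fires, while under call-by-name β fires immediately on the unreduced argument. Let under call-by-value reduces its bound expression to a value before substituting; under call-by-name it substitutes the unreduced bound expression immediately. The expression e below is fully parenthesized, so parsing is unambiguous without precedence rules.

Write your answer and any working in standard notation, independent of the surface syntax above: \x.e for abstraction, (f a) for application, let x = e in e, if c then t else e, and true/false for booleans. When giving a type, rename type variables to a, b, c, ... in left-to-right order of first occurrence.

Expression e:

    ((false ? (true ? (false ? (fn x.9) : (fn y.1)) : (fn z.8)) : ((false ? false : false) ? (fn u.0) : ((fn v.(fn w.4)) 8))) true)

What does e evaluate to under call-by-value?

Trace:
step 0: ((if false then (if true then (if false then (\x.9) else (\y.1)) else (\z.8)) else (if (if false then false else false) then (\u.0) else ((\v.(\w.4)) 8))) true)
step 1: [if@0] ((if (if false then false else false) then (\u.0) else ((\v.(\w.4)) 8)) true)
step 2: [if@0.0] ((if false then (\u.0) else ((\v.(\w.4)) 8)) true)
step 3: [if@0] (((\v.(\w.4)) 8) true)
step 4: [beta@0] ((\w.4) true)
step 5: [beta@root] 4

Answer: 4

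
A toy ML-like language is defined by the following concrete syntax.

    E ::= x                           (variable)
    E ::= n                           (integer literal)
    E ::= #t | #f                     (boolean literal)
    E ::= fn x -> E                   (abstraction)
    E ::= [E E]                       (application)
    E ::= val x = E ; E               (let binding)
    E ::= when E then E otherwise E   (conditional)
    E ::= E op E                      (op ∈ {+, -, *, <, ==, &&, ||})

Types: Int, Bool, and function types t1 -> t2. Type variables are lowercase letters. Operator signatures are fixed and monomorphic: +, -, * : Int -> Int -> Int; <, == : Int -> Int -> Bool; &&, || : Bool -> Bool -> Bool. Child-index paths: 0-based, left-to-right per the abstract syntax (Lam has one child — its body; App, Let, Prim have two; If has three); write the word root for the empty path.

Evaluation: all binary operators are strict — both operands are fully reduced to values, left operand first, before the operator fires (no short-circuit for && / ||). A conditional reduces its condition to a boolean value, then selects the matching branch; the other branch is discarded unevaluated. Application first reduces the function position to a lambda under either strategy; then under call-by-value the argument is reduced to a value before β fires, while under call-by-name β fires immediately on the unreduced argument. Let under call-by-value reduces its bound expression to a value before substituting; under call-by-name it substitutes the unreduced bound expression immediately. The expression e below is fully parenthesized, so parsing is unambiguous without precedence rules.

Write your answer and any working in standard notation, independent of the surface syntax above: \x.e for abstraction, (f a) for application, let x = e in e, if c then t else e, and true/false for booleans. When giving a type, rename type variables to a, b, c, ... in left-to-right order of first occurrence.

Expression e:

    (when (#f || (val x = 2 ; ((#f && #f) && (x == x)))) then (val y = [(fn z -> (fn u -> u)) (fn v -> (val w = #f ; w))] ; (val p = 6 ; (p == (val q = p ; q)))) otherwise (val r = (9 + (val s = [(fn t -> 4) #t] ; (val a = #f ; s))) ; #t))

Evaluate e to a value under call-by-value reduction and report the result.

Working:
step 0: (if (false || (let x = 2 in ((false && false) && (x == x)))) then (let y = ((\z.(\u.u)) (\v.(let w = false in w))) in (let p = 6 in (p == (let q = p in q)))) else (let r = (9 + (let s = ((\t.4) true) in (let a = false in s))) in true))
step 1: [let@0.1] (if (false || ((false && false) && (2 == 2))) then (let y = ((\z.(\u.u)) (\v.(let w = false in w))) in (let p = 6 in (p == (let q = p in q)))) else (let r = (9 + (let s = ((\t.4) true) in (let a = false in s))) in true))
step 2: [delta@0.1.0] (if (false || (false && (2 == 2))) then (let y = ((\z.(\u.u)) (\v.(let w = false in w))) in (let p = 6 in (p == (let q = p in q)))) else (let r = (9 + (let s = ((\t.4) true) in (let a = false in s))) in true))
step 3: [delta@0.1.1] (if (false || (false && true)) then (let y = ((\z.(\u.u)) (\v.(let w = false in w))) in (let p = 6 in (p == (let q = p in q)))) else (let r = (9 + (let s = ((\t.4) true) in (let a = false in s))) in true))
step 4: [delta@0.1] (if (false || false) then (let y = ((\z.(\u.u)) (\v.(let w = false in w))) in (let p = 6 in (p == (let q = p in q)))) else (let r = (9 + (let s = ((\t.4) true) in (let a = false in s))) in true))
step 5: [delta@0] (if false then (let y = ((\z.(\u.u)) (\v.(let w = false in w))) in (let p = 6 in (p == (let q = p in q)))) else (let r = (9 + (let s = ((\t.4) true) in (let a = false in s))) in true))
step 6: [if@root] (let r = (9 + (let s = ((\t.4) true) in (let a = false in s))) in true)
step 7: [beta@0.1.0] (let r = (9 + (let s = 4 in (let a = false in s))) in true)
step 8: [let@0.1] (let r = (9 + (let a = false in 4)) in true)
step 9: [let@0.1] (let r = (9 + 4) in true)
step 10: [delta@0] (let r = 13 in true)
step 11: [let@root] true

Answer: true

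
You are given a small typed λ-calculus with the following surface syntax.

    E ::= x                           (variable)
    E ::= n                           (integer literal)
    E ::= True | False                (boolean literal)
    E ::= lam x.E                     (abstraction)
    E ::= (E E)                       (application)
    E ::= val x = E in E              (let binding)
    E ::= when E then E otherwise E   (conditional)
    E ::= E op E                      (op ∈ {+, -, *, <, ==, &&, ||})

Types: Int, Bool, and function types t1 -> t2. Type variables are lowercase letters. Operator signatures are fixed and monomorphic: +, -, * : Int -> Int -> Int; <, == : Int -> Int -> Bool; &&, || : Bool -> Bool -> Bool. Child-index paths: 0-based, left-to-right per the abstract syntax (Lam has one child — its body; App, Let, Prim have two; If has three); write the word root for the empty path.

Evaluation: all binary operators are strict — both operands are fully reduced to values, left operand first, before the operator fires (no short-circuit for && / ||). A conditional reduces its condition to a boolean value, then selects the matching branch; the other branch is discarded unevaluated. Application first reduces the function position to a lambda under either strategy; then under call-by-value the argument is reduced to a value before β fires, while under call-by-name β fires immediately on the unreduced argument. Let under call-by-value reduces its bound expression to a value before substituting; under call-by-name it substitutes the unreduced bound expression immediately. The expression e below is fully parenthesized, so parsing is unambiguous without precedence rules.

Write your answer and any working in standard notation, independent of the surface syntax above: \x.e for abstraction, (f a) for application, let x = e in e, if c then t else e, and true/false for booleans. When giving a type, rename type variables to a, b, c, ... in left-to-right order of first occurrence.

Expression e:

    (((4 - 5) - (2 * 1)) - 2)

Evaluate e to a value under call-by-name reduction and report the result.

Working:
step 0: (((4 - 5) - (2 * 1)) - 2)
step 1: [delta@0.0] ((-1 - (2 * 1)) - 2)
step 2: [delta@0.1] ((-1 - 2) - 2)
step 3: [delta@0] (-3 - 2)
step 4: [delta@root] -5

Answer: -5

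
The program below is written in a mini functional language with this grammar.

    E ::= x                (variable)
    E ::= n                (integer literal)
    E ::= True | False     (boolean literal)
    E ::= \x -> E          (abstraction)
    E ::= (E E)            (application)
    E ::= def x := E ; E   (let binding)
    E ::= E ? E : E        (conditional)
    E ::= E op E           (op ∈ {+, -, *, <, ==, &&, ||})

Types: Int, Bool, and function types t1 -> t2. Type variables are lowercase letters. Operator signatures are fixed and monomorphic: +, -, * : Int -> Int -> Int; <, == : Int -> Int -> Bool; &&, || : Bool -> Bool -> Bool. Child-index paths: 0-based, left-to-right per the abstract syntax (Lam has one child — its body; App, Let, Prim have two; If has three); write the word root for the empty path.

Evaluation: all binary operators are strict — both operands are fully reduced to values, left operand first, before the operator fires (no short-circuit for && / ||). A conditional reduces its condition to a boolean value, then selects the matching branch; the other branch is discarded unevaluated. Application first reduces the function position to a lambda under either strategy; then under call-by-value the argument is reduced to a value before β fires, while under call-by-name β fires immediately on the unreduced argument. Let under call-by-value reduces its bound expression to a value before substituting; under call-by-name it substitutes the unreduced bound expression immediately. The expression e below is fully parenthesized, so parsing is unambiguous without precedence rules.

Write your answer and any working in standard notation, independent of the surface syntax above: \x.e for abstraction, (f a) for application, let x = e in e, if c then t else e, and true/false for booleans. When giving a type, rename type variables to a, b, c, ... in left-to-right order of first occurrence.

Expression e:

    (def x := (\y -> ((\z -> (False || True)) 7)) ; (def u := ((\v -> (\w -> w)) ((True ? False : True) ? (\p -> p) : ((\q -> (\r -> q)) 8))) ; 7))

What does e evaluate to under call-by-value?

Working:
step 0: (let x = (\y.((\z.(false || true)) 7)) in (let u = ((\v.(\w.w)) (if (if true then false else true) then (\p.p) else ((\q.(\r.q)) 8))) in 7))
step 1: [let@root] (let u = ((\v.(\w.w)) (if (if true then false else true) then (\p.p) else ((\q.(\r.q)) 8))) in 7)
step 2: [if@0.1.0] (let u = ((\v.(\w.w)) (if false then (\p.p) else ((\q.(\r.q)) 8))) in 7)
step 3: [if@0.1] (let u = ((\v.(\w.w)) ((\q.(\r.q)) 8)) in 7)
step 4: [beta@0.1] (let u = ((\v.(\w.w)) (\r.8)) in 7)
step 5: [beta@0] (let u = (\w.w) in 7)
step 6: [let@root] 7

Answer: 7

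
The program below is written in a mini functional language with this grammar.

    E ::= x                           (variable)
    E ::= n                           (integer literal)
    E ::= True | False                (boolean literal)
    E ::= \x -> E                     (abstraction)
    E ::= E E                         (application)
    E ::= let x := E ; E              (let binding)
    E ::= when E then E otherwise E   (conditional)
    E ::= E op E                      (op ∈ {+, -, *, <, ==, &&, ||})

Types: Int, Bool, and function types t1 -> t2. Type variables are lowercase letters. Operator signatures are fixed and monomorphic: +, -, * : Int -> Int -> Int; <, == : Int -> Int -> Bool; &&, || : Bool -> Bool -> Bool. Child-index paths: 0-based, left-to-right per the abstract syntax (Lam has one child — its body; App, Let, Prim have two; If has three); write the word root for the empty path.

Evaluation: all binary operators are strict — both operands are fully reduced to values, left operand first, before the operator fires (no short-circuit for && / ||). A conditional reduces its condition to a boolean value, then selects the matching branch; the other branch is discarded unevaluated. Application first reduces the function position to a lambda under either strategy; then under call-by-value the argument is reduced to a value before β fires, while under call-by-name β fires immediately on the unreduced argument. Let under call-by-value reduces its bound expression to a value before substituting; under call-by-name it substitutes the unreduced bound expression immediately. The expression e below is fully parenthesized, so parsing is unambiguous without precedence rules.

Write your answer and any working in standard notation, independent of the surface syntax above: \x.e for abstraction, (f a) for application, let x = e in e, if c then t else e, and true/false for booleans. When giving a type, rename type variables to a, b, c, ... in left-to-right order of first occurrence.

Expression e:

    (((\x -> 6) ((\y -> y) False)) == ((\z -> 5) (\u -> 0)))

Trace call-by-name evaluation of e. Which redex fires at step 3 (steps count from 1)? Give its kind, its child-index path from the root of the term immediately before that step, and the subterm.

Trace:
step 0: (((\x.6) ((\y.y) false)) == ((\z.5) (\u.0)))
step 1: [beta@0] (6 == ((\z.5) (\u.0)))
step 2: [beta@1] (6 == 5)
step 3: [delta@root] false

Answer: delta at root : (6 == 5)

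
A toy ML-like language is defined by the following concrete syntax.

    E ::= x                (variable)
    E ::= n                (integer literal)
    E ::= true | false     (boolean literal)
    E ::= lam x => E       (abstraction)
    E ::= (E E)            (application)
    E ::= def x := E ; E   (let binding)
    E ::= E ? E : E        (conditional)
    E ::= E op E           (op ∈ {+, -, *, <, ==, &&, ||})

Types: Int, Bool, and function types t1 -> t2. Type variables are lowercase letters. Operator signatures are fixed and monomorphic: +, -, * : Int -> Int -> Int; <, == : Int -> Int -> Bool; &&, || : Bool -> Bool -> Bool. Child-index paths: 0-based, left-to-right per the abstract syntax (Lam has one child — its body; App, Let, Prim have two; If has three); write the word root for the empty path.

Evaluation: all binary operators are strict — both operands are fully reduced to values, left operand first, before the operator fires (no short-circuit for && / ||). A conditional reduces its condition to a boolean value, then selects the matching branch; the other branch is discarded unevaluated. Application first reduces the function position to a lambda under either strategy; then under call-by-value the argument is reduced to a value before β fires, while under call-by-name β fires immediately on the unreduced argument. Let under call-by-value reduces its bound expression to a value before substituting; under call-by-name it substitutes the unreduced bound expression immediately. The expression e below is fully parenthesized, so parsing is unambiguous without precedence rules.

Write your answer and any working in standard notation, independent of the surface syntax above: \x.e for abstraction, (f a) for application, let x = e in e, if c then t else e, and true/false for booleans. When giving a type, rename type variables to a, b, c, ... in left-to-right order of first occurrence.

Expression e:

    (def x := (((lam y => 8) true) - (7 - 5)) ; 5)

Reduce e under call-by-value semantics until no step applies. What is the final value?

Answer: 5

Trace:
step 0: (let x = (((\y.8) true) - (7 - 5)) in 5)
step 1: [beta@0.0] (let x = (8 - (7 - 5)) in 5)
step 2: [delta@0.1] (let x = (8 - 2) in 5)
step 3: [delta@0] (let x = 6 in 5)
step 4: [let@root] 5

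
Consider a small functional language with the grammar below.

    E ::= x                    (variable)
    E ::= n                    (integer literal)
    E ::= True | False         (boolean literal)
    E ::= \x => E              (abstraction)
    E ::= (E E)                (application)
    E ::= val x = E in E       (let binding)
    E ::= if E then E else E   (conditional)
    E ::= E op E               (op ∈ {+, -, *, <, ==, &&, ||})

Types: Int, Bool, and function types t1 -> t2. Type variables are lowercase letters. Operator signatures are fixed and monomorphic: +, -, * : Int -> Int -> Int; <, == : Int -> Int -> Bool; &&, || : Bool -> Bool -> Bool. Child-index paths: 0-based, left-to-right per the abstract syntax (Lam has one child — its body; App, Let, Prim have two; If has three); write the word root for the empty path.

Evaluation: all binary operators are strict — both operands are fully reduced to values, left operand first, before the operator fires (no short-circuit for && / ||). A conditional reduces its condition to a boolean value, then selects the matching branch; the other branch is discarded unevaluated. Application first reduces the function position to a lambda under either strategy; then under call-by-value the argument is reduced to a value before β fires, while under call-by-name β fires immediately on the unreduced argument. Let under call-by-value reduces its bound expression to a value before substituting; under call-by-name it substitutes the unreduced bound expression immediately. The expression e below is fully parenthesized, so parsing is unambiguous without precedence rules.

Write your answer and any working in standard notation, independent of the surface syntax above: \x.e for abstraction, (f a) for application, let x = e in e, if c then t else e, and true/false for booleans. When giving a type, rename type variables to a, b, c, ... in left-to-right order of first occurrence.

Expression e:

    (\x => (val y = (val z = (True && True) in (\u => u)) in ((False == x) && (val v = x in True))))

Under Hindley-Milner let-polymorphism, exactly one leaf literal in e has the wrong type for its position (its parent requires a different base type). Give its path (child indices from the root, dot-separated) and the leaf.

Trace:
  unify Bool ~ Bool
  unify Bool ~ Bool
let z : Bool
u : b
\u._ : b -> b
let y : forall. b -> b
  unify Bool ~ Int
  FAIL: mismatch Bool ~ Int

Answer: 0.1.0.0 : false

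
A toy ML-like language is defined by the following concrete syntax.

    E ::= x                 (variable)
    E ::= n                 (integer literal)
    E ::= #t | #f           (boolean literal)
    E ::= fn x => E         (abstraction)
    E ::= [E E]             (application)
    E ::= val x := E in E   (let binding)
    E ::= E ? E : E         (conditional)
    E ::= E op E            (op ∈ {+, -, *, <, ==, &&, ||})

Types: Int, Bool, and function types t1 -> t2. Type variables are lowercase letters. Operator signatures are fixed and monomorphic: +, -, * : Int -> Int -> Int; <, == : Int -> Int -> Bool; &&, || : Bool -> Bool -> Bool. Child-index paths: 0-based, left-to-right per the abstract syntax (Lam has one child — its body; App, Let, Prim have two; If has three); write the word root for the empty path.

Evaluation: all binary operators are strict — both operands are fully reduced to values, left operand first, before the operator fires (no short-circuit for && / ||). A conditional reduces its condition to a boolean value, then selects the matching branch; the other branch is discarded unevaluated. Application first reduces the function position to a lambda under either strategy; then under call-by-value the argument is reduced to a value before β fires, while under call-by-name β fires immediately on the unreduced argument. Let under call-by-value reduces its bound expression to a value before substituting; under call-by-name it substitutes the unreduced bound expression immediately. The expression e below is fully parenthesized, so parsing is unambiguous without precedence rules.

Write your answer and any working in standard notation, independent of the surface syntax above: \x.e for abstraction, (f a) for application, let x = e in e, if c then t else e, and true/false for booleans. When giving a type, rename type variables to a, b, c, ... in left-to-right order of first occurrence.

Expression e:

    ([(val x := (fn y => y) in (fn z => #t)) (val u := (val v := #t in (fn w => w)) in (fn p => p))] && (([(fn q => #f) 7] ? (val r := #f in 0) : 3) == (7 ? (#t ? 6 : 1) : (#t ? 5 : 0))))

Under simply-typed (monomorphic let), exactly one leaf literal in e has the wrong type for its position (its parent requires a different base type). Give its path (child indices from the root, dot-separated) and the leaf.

Trace:
y : a
\y._ : a -> a
let x : a -> a
\z._ : b -> Bool
let v : Bool
w : c
\w._ : c -> c
let u : c -> c
p : d
\p._ : d -> d
  unify b -> Bool ~ (d -> d) -> e
  unify b ~ d -> d
  unify Bool ~ e
_ _ : Bool
  unify Bool ~ Bool
\q._ : f -> Bool
  unify f -> Bool ~ Int -> g
  unify f ~ Int
  unify Bool ~ g
_ _ : Bool
  unify Bool ~ Bool
let r : Bool
  unify Int ~ Int
  unify Int ~ Int
  unify Int ~ Bool
  FAIL: mismatch Int ~ Bool

Answer: 1.1.0 : 7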